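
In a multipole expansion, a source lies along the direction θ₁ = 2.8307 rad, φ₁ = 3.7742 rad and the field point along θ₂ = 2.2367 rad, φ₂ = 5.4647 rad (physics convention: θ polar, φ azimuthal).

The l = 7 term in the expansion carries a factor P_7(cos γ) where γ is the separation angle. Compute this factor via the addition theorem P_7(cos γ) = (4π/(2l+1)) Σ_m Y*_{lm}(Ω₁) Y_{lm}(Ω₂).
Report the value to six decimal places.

0.309685

Term-by-term m-sum for l=7 (normalisation 4π/15 = 0.837758):
  term(m=-7) = 0.00001 + 0.00001j   from Y*(Ω₁)=0.00004 + 0.00012j, Y(Ω₂)=0.07908 - 0.04889j
  term(m=-6) = -0.00030 + 0.00026j   from Y*(Ω₁)=0.00116 + 0.00089j, Y(Ω₂)=-0.05390 + 0.26792j
  term(m=-5) = -0.00261 - 0.00383j   from Y*(Ω₁)=0.01060 + 0.00023j, Y(Ω₂)=-0.25392 - 0.35571j
  term(m=-4) = 0.01622 - 0.00842j   from Y*(Ω₁)=0.04401 - 0.03084j, Y(Ω₂)=0.33702 + 0.04487j
  term(m=-3) = -0.00494 - 0.01316j   from Y*(Ω₁)=0.06172 - 0.18195j, Y(Ω₂)=0.05662 - 0.04637j
  term(m=-2) = 0.16325 - 0.03985j   from Y*(Ω₁)=-0.13748 - 0.43580j, Y(Ω₂)=-0.02432 + 0.36692j
  term(m=-1) = 0.00611 + 0.05080j   from Y*(Ω₁)=-0.47524 - 0.34840j, Y(Ω₂)=-0.05933 - 0.06339j
  term(m=+0) = 0.01420 + 0.00000j   from Y*(Ω₁)=-0.04141 + 0.00000j, Y(Ω₂)=-0.34287 + 0.00000j
  term(m=+1) = 0.00611 - 0.05080j   from Y*(Ω₁)=0.47524 - 0.34840j, Y(Ω₂)=0.05933 - 0.06339j
  term(m=+2) = 0.16325 + 0.03985j   from Y*(Ω₁)=-0.13748 + 0.43580j, Y(Ω₂)=-0.02432 - 0.36692j
  term(m=+3) = -0.00494 + 0.01316j   from Y*(Ω₁)=-0.06172 - 0.18195j, Y(Ω₂)=-0.05662 - 0.04637j
  term(m=+4) = 0.01622 + 0.00842j   from Y*(Ω₁)=0.04401 + 0.03084j, Y(Ω₂)=0.33702 - 0.04487j
  term(m=+5) = -0.00261 + 0.00383j   from Y*(Ω₁)=-0.01060 + 0.00023j, Y(Ω₂)=0.25392 - 0.35571j
  term(m=+6) = -0.00030 - 0.00026j   from Y*(Ω₁)=0.00116 - 0.00089j, Y(Ω₂)=-0.05390 - 0.26792j
  term(m=+7) = 0.00001 - 0.00001j   from Y*(Ω₁)=-0.00004 + 0.00012j, Y(Ω₂)=-0.07908 - 0.04889j
Accumulated sum 0.36966 + 0.00000j; after 4π/(2l+1) scaling, 0.30968 + 0.00000j ⇒ P_7 = 0.309685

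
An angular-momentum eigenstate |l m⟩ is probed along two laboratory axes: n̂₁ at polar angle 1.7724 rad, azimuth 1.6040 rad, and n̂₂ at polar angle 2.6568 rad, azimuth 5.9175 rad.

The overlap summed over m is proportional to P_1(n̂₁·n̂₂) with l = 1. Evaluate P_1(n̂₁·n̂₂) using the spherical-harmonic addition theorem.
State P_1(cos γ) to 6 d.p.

-0.000168

Expand P_1 via completeness: Σ_{m} conj(Y_{1,m}) at Ω₁ times Y_{1,m} at Ω₂ —
  [-1]  conj(Y_{1,-1})(Ω₁) = -0.011237+0.338310i ; Y_{1,-1}(Ω₂) = +0.150363+0.057575i ; Δ = -0.021168+0.050222i
  [+0]  conj(Y_{1,0})(Ω₁) = -0.097838-0.000000i ; Y_{1,0}(Ω₂) = -0.432302+0.000000i ; Δ = +0.042296+0.000000i
  [+1]  conj(Y_{1,1})(Ω₁) = +0.011237+0.338310i ; Y_{1,1}(Ω₂) = -0.150363+0.057575i ; Δ = -0.021168-0.050222i
Accumulated sum -0.000040+0.000000i; after 4π/(2l+1) scaling, -0.000168+0.000000i ⇒ P_1 = -0.000168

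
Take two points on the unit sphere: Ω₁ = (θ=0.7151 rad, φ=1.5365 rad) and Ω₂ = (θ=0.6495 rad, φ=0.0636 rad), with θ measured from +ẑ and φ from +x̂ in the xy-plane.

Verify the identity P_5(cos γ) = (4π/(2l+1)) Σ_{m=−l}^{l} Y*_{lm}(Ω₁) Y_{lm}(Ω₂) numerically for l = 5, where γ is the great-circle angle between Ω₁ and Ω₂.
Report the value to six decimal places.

Addition theorem: P_5(cos γ) = (4π/11) Σ_m Y*_{lm}(Ω₁) Y_{lm}(Ω₂), m = −5…5:
  [-5]  conj(Y_{5,-5})(Ω₁) = +0.009599+0.055428i ; Y_{5,-5}(Ω₂) = +0.035671-0.011742i ; Δ = +0.000993+0.001864i
  [-4]  conj(Y_{5,-4})(Ω₁) = +0.202912-0.028012i ; Y_{5,-4}(Ω₂) = +0.151346-0.039355i ; Δ = +0.029607-0.012225i
  [-3]  conj(Y_{5,-3})(Ω₁) = -0.041374-0.400698i ; Y_{5,-3}(Ω₂) = +0.353758-0.068328i ; Δ = -0.042015-0.138923i
  [-2]  conj(Y_{5,-2})(Ω₁) = -0.389792+0.026779i ; Y_{5,-2}(Ω₂) = +0.442037-0.056532i ; Δ = -0.170789+0.033873i
  [-1]  conj(Y_{5,-1})(Ω₁) = -0.001127-0.032833i ; Y_{5,-1}(Ω₂) = +0.109800-0.006993i ; Δ = -0.000353-0.003597i
  [+0]  conj(Y_{5,0})(Ω₁) = -0.391276-0.000000i ; Y_{5,0}(Ω₂) = -0.377625+0.000000i ; Δ = +0.147756+0.000000i
  [+1]  conj(Y_{5,1})(Ω₁) = +0.001127-0.032833i ; Y_{5,1}(Ω₂) = -0.109800-0.006993i ; Δ = -0.000353+0.003597i
  [+2]  conj(Y_{5,2})(Ω₁) = -0.389792-0.026779i ; Y_{5,2}(Ω₂) = +0.442037+0.056532i ; Δ = -0.170789-0.033873i
  [+3]  conj(Y_{5,3})(Ω₁) = +0.041374-0.400698i ; Y_{5,3}(Ω₂) = -0.353758-0.068328i ; Δ = -0.042015+0.138923i
  [+4]  conj(Y_{5,4})(Ω₁) = +0.202912+0.028012i ; Y_{5,4}(Ω₂) = +0.151346+0.039355i ; Δ = +0.029607+0.012225i
  [+5]  conj(Y_{5,5})(Ω₁) = -0.009599+0.055428i ; Y_{5,5}(Ω₂) = -0.035671-0.011742i ; Δ = +0.000993-0.001864i
Total Σ_m = -0.217358-0.000000i. Multiply by 1.142397: -0.248309-0.000000i. P_5(cos γ) = -0.248309

-0.248309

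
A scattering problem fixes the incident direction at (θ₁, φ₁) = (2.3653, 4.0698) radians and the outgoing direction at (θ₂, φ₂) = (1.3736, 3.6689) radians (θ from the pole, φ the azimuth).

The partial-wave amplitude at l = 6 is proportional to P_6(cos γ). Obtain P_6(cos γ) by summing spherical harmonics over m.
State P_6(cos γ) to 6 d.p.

0.326893

Summing Y*_{l m}(θ₁,φ₁)·Y_{l m}(θ₂,φ₂) over m ∈ [−6, 6]; prefactor 4π/(2·6+1) = 0.966644:
  [-6]  conj(Y_{6,-6})(Ω₁) = +0.043190-0.037420i ; Y_{6,-6}(Ω₂) = -0.429456+0.009558i ; Δ = -0.018191+0.016483i
  [-5]  conj(Y_{6,-5})(Ω₁) = -0.014372-0.201086i ; Y_{6,-5}(Ω₂) = +0.260183+0.143851i ; Δ = +0.025187-0.054387i
  [-4]  conj(Y_{6,-4})(Ω₁) = -0.332712-0.213839i ; Y_{6,-4}(Ω₂) = +0.097746+0.163645i ; Δ = +0.002473-0.075348i
  [-3]  conj(Y_{6,-3})(Ω₁) = -0.389447+0.145243i ; Y_{6,-3}(Ω₂) = -0.003451-0.310199i ; Δ = +0.046398+0.120305i
  [-2]  conj(Y_{6,-2})(Ω₁) = -0.017537+0.059722i ; Y_{6,-2}(Ω₂) = +0.055292-0.097431i ; Δ = +0.004849+0.005011i
  [-1]  conj(Y_{6,-1})(Ω₁) = -0.212279-0.283578i ; Y_{6,-1}(Ω₂) = -0.266556+0.155217i ; Δ = +0.100600+0.042640i
  [+0]  conj(Y_{6,0})(Ω₁) = -0.172071-0.000000i ; Y_{6,0}(Ω₂) = -0.090309+0.000000i ; Δ = +0.015539+0.000000i
  [+1]  conj(Y_{6,1})(Ω₁) = +0.212279-0.283578i ; Y_{6,1}(Ω₂) = +0.266556+0.155217i ; Δ = +0.100600-0.042640i
  [+2]  conj(Y_{6,2})(Ω₁) = -0.017537-0.059722i ; Y_{6,2}(Ω₂) = +0.055292+0.097431i ; Δ = +0.004849-0.005011i
  [+3]  conj(Y_{6,3})(Ω₁) = +0.389447+0.145243i ; Y_{6,3}(Ω₂) = +0.003451-0.310199i ; Δ = +0.046398-0.120305i
  [+4]  conj(Y_{6,4})(Ω₁) = -0.332712+0.213839i ; Y_{6,4}(Ω₂) = +0.097746-0.163645i ; Δ = +0.002473+0.075348i
  [+5]  conj(Y_{6,5})(Ω₁) = +0.014372-0.201086i ; Y_{6,5}(Ω₂) = -0.260183+0.143851i ; Δ = +0.025187+0.054387i
  [+6]  conj(Y_{6,6})(Ω₁) = +0.043190+0.037420i ; Y_{6,6}(Ω₂) = -0.429456-0.009558i ; Δ = -0.018191-0.016483i
Accumulated sum +0.338173-0.000000i; after 4π/(2l+1) scaling, +0.326893-0.000000i ⇒ P_6 = 0.326893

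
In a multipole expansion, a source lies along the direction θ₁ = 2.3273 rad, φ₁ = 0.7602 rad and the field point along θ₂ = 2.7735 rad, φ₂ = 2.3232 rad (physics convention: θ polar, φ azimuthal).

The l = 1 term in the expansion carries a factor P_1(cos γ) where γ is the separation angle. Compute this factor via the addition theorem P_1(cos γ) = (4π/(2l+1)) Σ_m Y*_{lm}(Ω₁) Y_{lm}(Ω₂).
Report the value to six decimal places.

Term-by-term m-sum for l=1 (normalisation 4π/3 = 4.188790):
  m=-1: 0.18209 + 0.17313j × -0.08496 - 0.09076j = 0.00024 - 0.03124j  (running Σ = 0.00024 - 0.03124j)
  m=0: -0.33537 + 0.00000j × -0.45587 + 0.00000j = 0.15289 + 0.00000j  (running Σ = 0.15313 - 0.03124j)
  m=1: -0.18209 + 0.17313j × 0.08496 - 0.09076j = 0.00024 + 0.03124j  (running Σ = 0.15337 + 0.00000j)
Total Σ_m = 0.15337 + 0.00000j. Multiply by 4.188790: 0.64245 + 0.00000j. P_1(cos γ) = 0.642446

0.642446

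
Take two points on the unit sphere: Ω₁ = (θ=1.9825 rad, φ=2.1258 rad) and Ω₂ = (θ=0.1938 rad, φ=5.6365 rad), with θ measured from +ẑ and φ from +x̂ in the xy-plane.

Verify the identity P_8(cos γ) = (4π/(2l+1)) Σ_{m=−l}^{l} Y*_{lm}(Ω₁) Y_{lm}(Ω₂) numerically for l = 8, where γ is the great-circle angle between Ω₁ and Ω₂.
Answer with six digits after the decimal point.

Expand P_8 via completeness: Σ_{m} conj(Y_{8,m}) at Ω₁ times Y_{8,m} at Ω₂ —
  m=-8: (-0.068986, -0.246997) × (0.000000, -0.000001) = (-0.000000, -0.000000)  (running Σ = (-0.000000, -0.000000))
  m=-7: (0.303163, -0.329739) × (-0.000004, -0.000020) = (-0.000008, -0.000005)  (running Σ = (-0.000008, -0.000005))
  m=-6: (0.307116, 0.058564) × (-0.000191, -0.000174) = (-0.000048, -0.000065)  (running Σ = (-0.000056, -0.000069))
  m=-5: (-0.045081, -0.117420) × (-0.002409, -0.000222) = (0.000083, 0.000293)  (running Σ = (0.000026, 0.000224))
  m=-4: (0.215918, -0.284487) × (-0.014332, 0.008883) = (-0.000567, 0.005995)  (running Σ = (-0.000541, 0.006219))
  m=-3: (0.043779, 0.004137) × (-0.031213, 0.080652) = (-0.001700, 0.003402)  (running Σ = (-0.002241, 0.009621))
  m=-2: (-0.145111, -0.292307) × (0.084726, 0.297526) = (0.074674, -0.067940)  (running Σ = (0.072433, -0.058320))
  m=-1: (0.058400, -0.094192) × (0.534402, 0.403467) = (0.069212, -0.026774)  (running Σ = (0.141646, -0.085094))
  m=0: (-0.310373, -0.000000) × (0.499134, 0.000000) = (-0.154918, -0.000000)  (running Σ = (-0.013272, -0.085094))
  m=1: (-0.058400, -0.094192) × (-0.534402, 0.403467) = (0.069212, 0.026774)  (running Σ = (0.055940, -0.058320))
  m=2: (-0.145111, 0.292307) × (0.084726, -0.297526) = (0.074674, 0.067940)  (running Σ = (0.130615, 0.009621))
  m=3: (-0.043779, 0.004137) × (0.031213, 0.080652) = (-0.001700, -0.003402)  (running Σ = (0.128914, 0.006219))
  m=4: (0.215918, 0.284487) × (-0.014332, -0.008883) = (-0.000567, -0.005995)  (running Σ = (0.128347, 0.000224))
  m=5: (0.045081, -0.117420) × (0.002409, -0.000222) = (0.000083, -0.000293)  (running Σ = (0.128430, -0.000069))
  m=6: (0.307116, -0.058564) × (-0.000191, 0.000174) = (-0.000048, 0.000065)  (running Σ = (0.128381, -0.000005))
  m=7: (-0.303163, -0.329739) × (0.000004, -0.000020) = (-0.000008, 0.000005)  (running Σ = (0.128374, -0.000000))
  m=8: (-0.068986, 0.246997) × (0.000000, 0.000001) = (-0.000000, 0.000000)  (running Σ = (0.128373, 0.000000))
Accumulated sum (0.128373, 0.000000); after 4π/(2l+1) scaling, (0.094893, 0.000000) ⇒ P_8 = 0.094893

0.094893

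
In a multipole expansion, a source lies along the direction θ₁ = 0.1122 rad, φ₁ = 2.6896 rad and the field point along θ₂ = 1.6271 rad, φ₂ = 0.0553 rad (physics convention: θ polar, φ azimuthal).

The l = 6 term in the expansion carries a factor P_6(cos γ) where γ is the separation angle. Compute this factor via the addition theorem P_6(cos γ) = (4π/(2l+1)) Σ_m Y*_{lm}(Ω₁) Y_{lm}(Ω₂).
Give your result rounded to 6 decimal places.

-0.168389

Term-by-term m-sum for l=6 (normalisation 4π/13 = 0.966644):
  term(m=-6) = (-0.000000, -0.000000)   from Y*(Ω₁)=(-0.000001, -0.000000), Y(Ω₂)=(0.452410, -0.155872)
  term(m=-5) = (-0.000002, -0.000002)   from Y*(Ω₁)=(0.000019, 0.000023), Y(Ω₂)=(-0.089879, 0.025505)
  term(m=-4) = (0.000084, 0.000170)   from Y*(Ω₁)=(-0.000130, -0.000537), Y(Ω₂)=(-0.333838, 0.075073)
  term(m=-3) = (-0.000038, 0.000772)   from Y*(Ω₁)=(-0.001523, 0.006979), Y(Ω₂)=(0.106691, -0.017864)
  term(m=-2) = (0.010170, -0.016358)   from Y*(Ω₁)=(0.038897, -0.049420), Y(Ω₂)=(0.304394, -0.033804)
  term(m=-1) = (0.034362, -0.019099)   from Y*(Ω₁)=(-0.311475, 0.151226), Y(Ω₂)=(-0.113369, 0.006276)
  term(m=+0) = (-0.263350, 0.000000)   from Y*(Ω₁)=(0.886974, -0.000000), Y(Ω₂)=(-0.296909, 0.000000)
  term(m=+1) = (0.034362, 0.019099)   from Y*(Ω₁)=(0.311475, 0.151226), Y(Ω₂)=(0.113369, 0.006276)
  term(m=+2) = (0.010170, 0.016358)   from Y*(Ω₁)=(0.038897, 0.049420), Y(Ω₂)=(0.304394, 0.033804)
  term(m=+3) = (-0.000038, -0.000772)   from Y*(Ω₁)=(0.001523, 0.006979), Y(Ω₂)=(-0.106691, -0.017864)
  term(m=+4) = (0.000084, -0.000170)   from Y*(Ω₁)=(-0.000130, 0.000537), Y(Ω₂)=(-0.333838, -0.075073)
  term(m=+5) = (-0.000002, 0.000002)   from Y*(Ω₁)=(-0.000019, 0.000023), Y(Ω₂)=(0.089879, 0.025505)
  term(m=+6) = (-0.000000, 0.000000)   from Y*(Ω₁)=(-0.000001, 0.000000), Y(Ω₂)=(0.452410, 0.155872)
Accumulated sum (-0.174200, -0.000000); after 4π/(2l+1) scaling, (-0.168389, -0.000000) ⇒ P_6 = -0.168389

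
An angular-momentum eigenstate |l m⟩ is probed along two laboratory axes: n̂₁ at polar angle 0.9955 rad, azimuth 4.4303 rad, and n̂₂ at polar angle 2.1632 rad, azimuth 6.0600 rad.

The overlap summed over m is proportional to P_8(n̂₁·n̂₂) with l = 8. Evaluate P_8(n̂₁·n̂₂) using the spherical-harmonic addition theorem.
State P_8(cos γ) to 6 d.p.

Addition theorem: P_8(cos γ) = (4π/17) Σ_m Y*_{lm}(Ω₁) Y_{lm}(Ω₂), m = −8…8:
  m=-8: Y*=-0.08018 - 0.09796j  Y=-0.02464 + 0.11299j  product 0.01304 - 0.00665j
  m=-7: Y*=0.30194 - 0.12902j  Y=-0.00265 - 0.31132j  product -0.04097 - 0.09366j
  m=-6: Y*=0.05487 + 0.44846j  Y=0.10359 + 0.43909j  product -0.19123 + 0.07055j
  m=-5: Y*=-0.26158 - 0.04231j  Y=-0.13141 - 0.26869j  product 0.02301 + 0.07584j
  m=-4: Y*=-0.07182 + 0.15160j  Y=-0.07922 - 0.09835j  product 0.02060 - 0.00495j
  m=-3: Y*=-0.26885 - 0.23796j  Y=0.28716 + 0.22730j  product -0.02311 - 0.12944j
  m=-2: Y*=0.01014 - 0.00642j  Y=-0.05560 - 0.02661j  product -0.00073 + 0.00009j
  m=-1: Y*=-0.09601 - 0.33127j  Y=-0.32745 - 0.07432j  product 0.00682 + 0.11561j
  m=+0: Y*=0.06455 + 0.00000j  Y=0.11404 + 0.00000j  product 0.00736 + 0.00000j
  m=+1: Y*=0.09601 - 0.33127j  Y=0.32745 - 0.07432j  product 0.00682 - 0.11561j
  m=+2: Y*=0.01014 + 0.00642j  Y=-0.05560 + 0.02661j  product -0.00073 - 0.00009j
  m=+3: Y*=0.26885 - 0.23796j  Y=-0.28716 + 0.22730j  product -0.02311 + 0.12944j
  m=+4: Y*=-0.07182 - 0.15160j  Y=-0.07922 + 0.09835j  product 0.02060 + 0.00495j
  m=+5: Y*=0.26158 - 0.04231j  Y=0.13141 - 0.26869j  product 0.02301 - 0.07584j
  m=+6: Y*=0.05487 - 0.44846j  Y=0.10359 - 0.43909j  product -0.19123 - 0.07055j
  m=+7: Y*=-0.30194 - 0.12902j  Y=0.00265 - 0.31132j  product -0.04097 + 0.09366j
  m=+8: Y*=-0.08018 + 0.09796j  Y=-0.02464 - 0.11299j  product 0.01304 + 0.00665j
Σ over m = -0.37779 + 0.00000j; ×(4π/17) → -0.27926 + 0.00000j. Real part: -0.279262

-0.279262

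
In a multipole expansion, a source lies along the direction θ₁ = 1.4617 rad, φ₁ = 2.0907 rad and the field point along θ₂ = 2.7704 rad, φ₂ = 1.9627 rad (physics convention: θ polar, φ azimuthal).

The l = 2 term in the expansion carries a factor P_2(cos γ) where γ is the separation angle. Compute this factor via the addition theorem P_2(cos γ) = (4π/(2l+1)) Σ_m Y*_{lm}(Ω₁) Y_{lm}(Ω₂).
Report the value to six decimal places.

-0.401576

Summing Y*_{l m}(θ₁,φ₁)·Y_{l m}(θ₂,φ₂) over m ∈ [−2, 2]; prefactor 4π/(2·2+1) = 2.513274:
  [-2]  conj(Y_{2,-2})(Ω₁) = (-0.193285, -0.329138) ; Y_{2,-2}(Ω₂) = (-0.035994, 0.035880) ; Δ = (0.018766, 0.004912)
  [-1]  conj(Y_{2,-1})(Ω₁) = (-0.041540, 0.072567) ; Y_{2,-1}(Ω₂) = (0.099742, 0.241341) ; Δ = (-0.021657, -0.002787)
  [+0]  conj(Y_{2,0})(Ω₁) = (-0.304175, -0.000000) ; Y_{2,0}(Ω₂) = (0.506294, 0.000000) ; Δ = (-0.154002, -0.000000)
  [+1]  conj(Y_{2,1})(Ω₁) = (0.041540, 0.072567) ; Y_{2,1}(Ω₂) = (-0.099742, 0.241341) ; Δ = (-0.021657, 0.002787)
  [+2]  conj(Y_{2,2})(Ω₁) = (-0.193285, 0.329138) ; Y_{2,2}(Ω₂) = (-0.035994, -0.035880) ; Δ = (0.018766, -0.004912)
Σ over m = (-0.159782, 0.000000); ×(4π/5) → (-0.401576, 0.000000). Real part: -0.401576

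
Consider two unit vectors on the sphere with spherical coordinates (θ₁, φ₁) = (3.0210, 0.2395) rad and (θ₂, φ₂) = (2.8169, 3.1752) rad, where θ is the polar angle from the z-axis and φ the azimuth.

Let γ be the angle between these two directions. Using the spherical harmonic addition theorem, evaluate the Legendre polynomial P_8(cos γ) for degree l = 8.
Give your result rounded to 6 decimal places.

-0.408698

Summing Y*_{l m}(θ₁,φ₁)·Y_{l m}(θ₂,φ₂) over m ∈ [−8, 8]; prefactor 4π/(2·8+1) = 0.739198:
  m=-8: (-0.000000, 0.000000) × (0.000053, -0.000015) = (-0.000000, 0.000000)  (running Σ = (-0.000000, 0.000000))
  m=-7: (0.000000, -0.000001) × (0.000639, -0.000153) = (-0.000000, -0.000000)  (running Σ = (-0.000000, -0.000000))
  m=-6: (0.000002, 0.000016) × (0.004849, -0.000991) = (0.000000, 0.000000)  (running Σ = (0.000000, 0.000000))
  m=-5: (-0.000087, -0.000223) × (0.026295, -0.004461) = (-0.000003, -0.000005)  (running Σ = (-0.000003, -0.000005))
  m=-4: (0.001569, 0.002232) × (0.104477, -0.014130) = (0.000195, 0.000211)  (running Σ = (0.000192, 0.000206))
  m=-3: (-0.017338, -0.015160) × (0.297136, -0.030060) = (-0.005607, -0.003984)  (running Σ = (-0.005415, -0.003778))
  m=-2: (0.122259, 0.063494) × (0.553502, -0.037260) = (0.070036, 0.030589)  (running Σ = (0.064621, 0.026811))
  m=-1: (-0.506277, -0.123626) × (0.497660, -0.016731) = (-0.254022, -0.053053)  (running Σ = (-0.189401, -0.026242))
  m=0: (0.877830, -0.000000) × (-0.198321, 0.000000) = (-0.174092, 0.000000)  (running Σ = (-0.363493, -0.026242))
  m=1: (0.506277, -0.123626) × (-0.497660, -0.016731) = (-0.254022, 0.053053)  (running Σ = (-0.617515, 0.026811))
  m=2: (0.122259, -0.063494) × (0.553502, 0.037260) = (0.070036, -0.030589)  (running Σ = (-0.547478, -0.003778))
  m=3: (0.017338, -0.015160) × (-0.297136, -0.030060) = (-0.005607, 0.003984)  (running Σ = (-0.553086, 0.000206))
  m=4: (0.001569, -0.002232) × (0.104477, 0.014130) = (0.000195, -0.000211)  (running Σ = (-0.552890, -0.000005))
  m=5: (0.000087, -0.000223) × (-0.026295, -0.004461) = (-0.000003, 0.000005)  (running Σ = (-0.552893, 0.000000))
  m=6: (0.000002, -0.000016) × (0.004849, 0.000991) = (0.000000, -0.000000)  (running Σ = (-0.552893, -0.000000))
  m=7: (-0.000000, -0.000001) × (-0.000639, -0.000153) = (-0.000000, 0.000000)  (running Σ = (-0.552893, 0.000000))
  m=8: (-0.000000, -0.000000) × (0.000053, 0.000015) = (-0.000000, -0.000000)  (running Σ = (-0.552893, 0.000000))
Total Σ_m = (-0.552893, 0.000000). Multiply by 0.739198: (-0.408698, 0.000000). P_8(cos γ) = -0.408698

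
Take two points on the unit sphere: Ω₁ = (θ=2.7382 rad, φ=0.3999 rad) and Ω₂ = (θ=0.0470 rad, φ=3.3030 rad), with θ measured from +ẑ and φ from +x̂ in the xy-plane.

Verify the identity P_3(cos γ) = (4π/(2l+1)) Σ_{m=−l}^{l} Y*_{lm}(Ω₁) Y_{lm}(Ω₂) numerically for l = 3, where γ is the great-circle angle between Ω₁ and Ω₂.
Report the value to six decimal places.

Summing Y*_{l m}(θ₁,φ₁)·Y_{l m}(θ₂,φ₂) over m ∈ [−3, 3]; prefactor 4π/(2·3+1) = 1.795196:
  m=-3: 0.00915 + 0.02352j × -0.00004 + 0.00002j = -0.00000 - 0.00000j  (running Σ = -0.00000 - 0.00000j)
  m=-2: -0.10093 - 0.10388j × 0.00214 - 0.00071j = -0.00029 - 0.00015j  (running Σ = -0.00029 - 0.00015j)
  m=-1: 0.37738 + 0.15951j × -0.05978 + 0.00973j = -0.02411 - 0.00586j  (running Σ = -0.02440 - 0.00601j)
  m=0: -0.42201 + 0.00000j × 0.74141 + 0.00000j = -0.31289 + 0.00000j  (running Σ = -0.33729 - 0.00601j)
  m=1: -0.37738 + 0.15951j × 0.05978 + 0.00973j = -0.02411 + 0.00586j  (running Σ = -0.36140 - 0.00015j)
  m=2: -0.10093 + 0.10388j × 0.00214 + 0.00071j = -0.00029 + 0.00015j  (running Σ = -0.36169 - 0.00000j)
  m=3: -0.00915 + 0.02352j × 0.00004 + 0.00002j = -0.00000 + 0.00000j  (running Σ = -0.36169 - 0.00000j)
Total Σ_m = -0.36169 - 0.00000j. Multiply by 1.795196: -0.64931 - 0.00000j. P_3(cos γ) = -0.649310

-0.649310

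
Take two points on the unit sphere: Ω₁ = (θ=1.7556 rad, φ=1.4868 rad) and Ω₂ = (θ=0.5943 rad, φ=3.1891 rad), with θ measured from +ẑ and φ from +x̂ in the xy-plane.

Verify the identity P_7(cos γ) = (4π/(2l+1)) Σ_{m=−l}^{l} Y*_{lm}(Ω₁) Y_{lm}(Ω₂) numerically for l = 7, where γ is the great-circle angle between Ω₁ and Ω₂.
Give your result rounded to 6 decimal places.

0.292283

Addition theorem: P_7(cos γ) = (4π/15) Σ_m Y*_{lm}(Ω₁) Y_{lm}(Ω₂), m = −7…7:
  [-7]  conj(Y_{7,-7})(Ω₁) = (-0.245942, -0.368936) ; Y_{7,-7}(Ω₂) = (-0.008156, 0.002817) ; Δ = (0.003045, 0.002316)
  [-6]  conj(Y_{7,-6})(Ω₁) = (0.271576, -0.149769) ; Y_{7,-6}(Ω₂) = (0.045845, -0.013434) ; Δ = (0.010438, -0.010514)
  [-5]  conj(Y_{7,-5})(Ω₁) = (-0.077033, -0.172507) ; Y_{7,-5}(Ω₂) = (-0.155537, 0.037657) ; Δ = (0.018478, 0.023930)
  [-4]  conj(Y_{7,-4})(Ω₁) = (0.304398, -0.106304) ; Y_{7,-4}(Ω₂) = (0.347696, -0.066880) ; Δ = (0.098729, -0.057319)
  [-3]  conj(Y_{7,-3})(Ω₁) = (-0.024483, -0.095096) ; Y_{7,-3}(Ω₂) = (-0.482187, 0.069191) ; Δ = (0.018385, 0.044160)
  [-2]  conj(Y_{7,-2})(Ω₁) = (0.313562, -0.053177) ; Y_{7,-2}(Ω₂) = (0.278221, -0.026515) ; Δ = (0.085830, -0.023109)
  [-1]  conj(Y_{7,-1})(Ω₁) = (-0.005212, -0.061909) ; Y_{7,-1}(Ω₂) = (0.243351, -0.011570) ; Δ = (-0.001985, -0.015005)
  [+0]  conj(Y_{7,0})(Ω₁) = (0.315412, -0.000000) ; Y_{7,0}(Ω₂) = (-0.370793, 0.000000) ; Δ = (-0.116953, 0.000000)
  [+1]  conj(Y_{7,1})(Ω₁) = (0.005212, -0.061909) ; Y_{7,1}(Ω₂) = (-0.243351, -0.011570) ; Δ = (-0.001985, 0.015005)
  [+2]  conj(Y_{7,2})(Ω₁) = (0.313562, 0.053177) ; Y_{7,2}(Ω₂) = (0.278221, 0.026515) ; Δ = (0.085830, 0.023109)
  [+3]  conj(Y_{7,3})(Ω₁) = (0.024483, -0.095096) ; Y_{7,3}(Ω₂) = (0.482187, 0.069191) ; Δ = (0.018385, -0.044160)
  [+4]  conj(Y_{7,4})(Ω₁) = (0.304398, 0.106304) ; Y_{7,4}(Ω₂) = (0.347696, 0.066880) ; Δ = (0.098729, 0.057319)
  [+5]  conj(Y_{7,5})(Ω₁) = (0.077033, -0.172507) ; Y_{7,5}(Ω₂) = (0.155537, 0.037657) ; Δ = (0.018478, -0.023930)
  [+6]  conj(Y_{7,6})(Ω₁) = (0.271576, 0.149769) ; Y_{7,6}(Ω₂) = (0.045845, 0.013434) ; Δ = (0.010438, 0.010514)
  [+7]  conj(Y_{7,7})(Ω₁) = (0.245942, -0.368936) ; Y_{7,7}(Ω₂) = (0.008156, 0.002817) ; Δ = (0.003045, -0.002316)
Accumulated sum (0.348888, 0.000000); after 4π/(2l+1) scaling, (0.292283, 0.000000) ⇒ P_7 = 0.292283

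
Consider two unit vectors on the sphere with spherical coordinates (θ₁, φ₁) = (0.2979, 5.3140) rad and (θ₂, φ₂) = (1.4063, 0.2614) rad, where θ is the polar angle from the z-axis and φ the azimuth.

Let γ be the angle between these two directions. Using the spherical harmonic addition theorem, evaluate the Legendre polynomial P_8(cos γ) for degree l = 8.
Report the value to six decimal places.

-0.158925

Summing Y*_{l m}(θ₁,φ₁)·Y_{l m}(θ₂,φ₂) over m ∈ [−8, 8]; prefactor 4π/(2·8+1) = 0.739198:
  m=-8: +0.000003-0.000028i × -0.229883-0.401123i = -0.000012+0.000005i  (running Σ = -0.000012+0.000005i)
  m=-7: +0.000324-0.000178i × -0.078622-0.296739i = -0.000078-0.000082i  (running Σ = -0.000090-0.000077i)
  m=-6: +0.002729+0.001380i × -0.000497+0.207386i = -0.000288+0.000565i  (running Σ = -0.000378+0.000488i)
  m=-5: +0.002414+0.017971i × -0.084270+0.312007i = -0.005810-0.000761i  (running Σ = -0.006188-0.000273i)
  m=-4: -0.058705+0.053083i × +0.056148-0.096893i = +0.001847+0.008669i  (running Σ = -0.004341+0.008396i)
  m=-3: -0.242549-0.057825i × +0.226595-0.226052i = -0.068032+0.041726i  (running Σ = -0.072373+0.050122i)
  m=-2: -0.188415-0.489294i × -0.058514+0.033721i = +0.027524+0.022277i  (running Σ = -0.044848+0.072399i)
  m=-1: +0.325040-0.473472i × -0.305410+0.081704i = -0.060586+0.171160i  (running Σ = -0.105435+0.243559i)
  m=0: -0.076109-0.000000i × +0.054221+0.000000i = -0.004127-0.000000i  (running Σ = -0.109561+0.243559i)
  m=1: -0.325040-0.473472i × +0.305410+0.081704i = -0.060586-0.171160i  (running Σ = -0.170148+0.072399i)
  m=2: -0.188415+0.489294i × -0.058514-0.033721i = +0.027524-0.022277i  (running Σ = -0.142623+0.050122i)
  m=3: +0.242549-0.057825i × -0.226595-0.226052i = -0.068032-0.041726i  (running Σ = -0.210655+0.008396i)
  m=4: -0.058705-0.053083i × +0.056148+0.096893i = +0.001847-0.008669i  (running Σ = -0.208808-0.000273i)
  m=5: -0.002414+0.017971i × +0.084270+0.312007i = -0.005810+0.000761i  (running Σ = -0.214618+0.000488i)
  m=6: +0.002729-0.001380i × -0.000497-0.207386i = -0.000288-0.000565i  (running Σ = -0.214906-0.000077i)
  m=7: -0.000324-0.000178i × +0.078622-0.296739i = -0.000078+0.000082i  (running Σ = -0.214984+0.000005i)
  m=8: +0.000003+0.000028i × -0.229883+0.401123i = -0.000012-0.000005i  (running Σ = -0.214996-0.000000i)
Accumulated sum -0.214996-0.000000i; after 4π/(2l+1) scaling, -0.158925-0.000000i ⇒ P_8 = -0.158925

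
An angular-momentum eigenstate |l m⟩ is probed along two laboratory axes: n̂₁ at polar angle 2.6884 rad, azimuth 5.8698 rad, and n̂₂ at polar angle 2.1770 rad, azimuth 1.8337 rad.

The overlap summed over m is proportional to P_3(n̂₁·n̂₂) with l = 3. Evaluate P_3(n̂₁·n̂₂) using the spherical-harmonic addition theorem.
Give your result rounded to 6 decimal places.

Expand P_3 via completeness: Σ_{m} conj(Y_{3,m}) at Ω₁ times Y_{3,m} at Ω₂ —
  [-3]  conj(Y_{3,-3})(Ω₁) = +0.011369-0.033123i ; Y_{3,-3}(Ω₂) = +0.164291+0.163206i ; Δ = +0.007274-0.003586i
  [-2]  conj(Y_{3,-2})(Ω₁) = -0.119292+0.129595i ; Y_{3,-2}(Ω₂) = +0.340139-0.197382i ; Δ = -0.014996+0.067626i
  [-1]  conj(Y_{3,-1})(Ω₁) = +0.394121-0.172886i ; Y_{3,-1}(Ω₂) = -0.043008-0.159802i ; Δ = -0.044578-0.055546i
  [+0]  conj(Y_{3,0})(Ω₁) = -0.349425-0.000000i ; Y_{3,0}(Ω₂) = +0.292757+0.000000i ; Δ = -0.102297-0.000000i
  [+1]  conj(Y_{3,1})(Ω₁) = -0.394121-0.172886i ; Y_{3,1}(Ω₂) = +0.043008-0.159802i ; Δ = -0.044578+0.055546i
  [+2]  conj(Y_{3,2})(Ω₁) = -0.119292-0.129595i ; Y_{3,2}(Ω₂) = +0.340139+0.197382i ; Δ = -0.014996-0.067626i
  [+3]  conj(Y_{3,3})(Ω₁) = -0.011369-0.033123i ; Y_{3,3}(Ω₂) = -0.164291+0.163206i ; Δ = +0.007274+0.003586i
Accumulated sum -0.206897+0.000000i; after 4π/(2l+1) scaling, -0.371421+0.000000i ⇒ P_3 = -0.371421

-0.371421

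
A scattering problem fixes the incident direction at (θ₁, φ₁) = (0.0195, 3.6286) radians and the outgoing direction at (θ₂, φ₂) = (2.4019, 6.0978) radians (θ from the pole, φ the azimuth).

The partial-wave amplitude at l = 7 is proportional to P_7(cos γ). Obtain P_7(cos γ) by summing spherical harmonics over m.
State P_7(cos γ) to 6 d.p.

0.029364

Term-by-term m-sum for l=7 (normalisation 4π/15 = 0.837758):
  m=-7: (0.000000, 0.000000) × (0.008527, 0.030444) = (0.000000, 0.000000)  (running Σ = (0.000000, 0.000000))
  m=-6: (-0.000000, 0.000000) × (-0.057374, -0.116245) = (0.000000, 0.000000)  (running Σ = (0.000000, 0.000000))
  m=-5: (0.000000, -0.000000) × (0.186766, 0.248830) = (0.000000, 0.000000)  (running Σ = (0.000000, 0.000000))
  m=-4: (-0.000000, 0.000001) × (-0.337801, -0.309398) = (0.000000, -0.000000)  (running Σ = (0.000000, -0.000000))
  m=-3: (-0.000007, -0.000065) × (0.275171, 0.171048) = (0.000009, -0.000019)  (running Σ = (0.000010, -0.000019))
  m=-2: (0.001602, 0.002358) × (0.119711, 0.046538) = (0.000082, 0.000357)  (running Σ = (0.000092, 0.000337))
  m=-1: (-0.070262, -0.037207) × (-0.381730, -0.071589) = (0.024157, 0.019233)  (running Σ = (0.024249, 0.019571))
  m=0: (1.086740, -0.000000) × (-0.012374, 0.000000) = (-0.013447, 0.000000)  (running Σ = (0.010802, 0.019571))
  m=1: (0.070262, -0.037207) × (0.381730, -0.071589) = (0.024157, -0.019233)  (running Σ = (0.034960, 0.000337))
  m=2: (0.001602, -0.002358) × (0.119711, -0.046538) = (0.000082, -0.000357)  (running Σ = (0.035042, -0.000019))
  m=3: (0.000007, -0.000065) × (-0.275171, 0.171048) = (0.000009, 0.000019)  (running Σ = (0.035051, -0.000000))
  m=4: (-0.000000, -0.000001) × (-0.337801, 0.309398) = (0.000000, 0.000000)  (running Σ = (0.035051, 0.000000))
  m=5: (-0.000000, -0.000000) × (-0.186766, 0.248830) = (0.000000, -0.000000)  (running Σ = (0.035051, 0.000000))
  m=6: (-0.000000, -0.000000) × (-0.057374, 0.116245) = (0.000000, -0.000000)  (running Σ = (0.035051, 0.000000))
  m=7: (-0.000000, 0.000000) × (-0.008527, 0.030444) = (0.000000, -0.000000)  (running Σ = (0.035051, 0.000000))
Accumulated sum (0.035051, 0.000000); after 4π/(2l+1) scaling, (0.029364, 0.000000) ⇒ P_7 = 0.029364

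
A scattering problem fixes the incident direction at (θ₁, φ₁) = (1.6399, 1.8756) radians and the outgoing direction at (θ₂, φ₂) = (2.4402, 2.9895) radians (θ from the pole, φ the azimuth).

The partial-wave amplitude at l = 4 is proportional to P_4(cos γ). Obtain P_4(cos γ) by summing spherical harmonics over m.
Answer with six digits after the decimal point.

0.006017

Expand P_4 via completeness: Σ_{m} conj(Y_{4,m}) at Ω₁ times Y_{4,m} at Ω₂ —
  m=-4: +0.150951+0.411510i × +0.062960+0.043851i = -0.008541+0.032528i  (running Σ = -0.008541+0.032528i)
  m=-3: -0.067978+0.052366i × +0.230638+0.113202i = -0.021606+0.004382i  (running Σ = -0.030148+0.036910i)
  m=-2: +0.263849+0.184255i × +0.410024+0.128718i = +0.084468+0.109511i  (running Σ = +0.054320+0.146422i)
  m=-1: -0.029013+0.092220i × +0.250179+0.038346i = -0.010795+0.021959i  (running Σ = +0.043525+0.168381i)
  m=0: +0.302310-0.000000i × -0.273696+0.000000i = -0.082741+0.000000i  (running Σ = -0.039216+0.168381i)
  m=1: +0.029013+0.092220i × -0.250179+0.038346i = -0.010795-0.021959i  (running Σ = -0.050011+0.146422i)
  m=2: +0.263849-0.184255i × +0.410024-0.128718i = +0.084468-0.109511i  (running Σ = +0.034457+0.036910i)
  m=3: +0.067978+0.052366i × -0.230638+0.113202i = -0.021606-0.004382i  (running Σ = +0.012851+0.032528i)
  m=4: +0.150951-0.411510i × +0.062960-0.043851i = -0.008541-0.032528i  (running Σ = +0.004309-0.000000i)
Accumulated sum +0.004309-0.000000i; after 4π/(2l+1) scaling, +0.006017-0.000000i ⇒ P_4 = 0.006017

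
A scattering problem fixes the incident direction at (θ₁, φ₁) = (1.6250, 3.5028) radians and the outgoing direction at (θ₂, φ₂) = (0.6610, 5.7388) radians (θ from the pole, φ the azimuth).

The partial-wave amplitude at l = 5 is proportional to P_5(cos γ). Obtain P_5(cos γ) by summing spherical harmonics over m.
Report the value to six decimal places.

-0.240422

Term-by-term m-sum for l=5 (normalisation 4π/11 = 1.142397):
  m=-5: Y*=0.10739 - 0.44804j  Y=-0.03696 + 0.01649j  product 0.00342 + 0.01833j
  m=-4: Y*=-0.00993 - 0.07842j  Y=-0.09383 + 0.13519j  product 0.01153 + 0.00602j
  m=-3: Y*=0.15698 + 0.29631j  Y=-0.02299 + 0.36812j  product -0.11269 + 0.05097j
  m=-2: Y*=0.06808 + 0.06000j  Y=0.20320 + 0.38838j  product -0.00947 + 0.03863j
  m=-1: Y*=-0.28693 - 0.10840j  Y=0.07235 + 0.04380j  product -0.01601 - 0.02041j
  m=+0: Y*=-0.09374 + 0.00000j  Y=-0.38375 + 0.00000j  product 0.03597 + 0.00000j
  m=+1: Y*=0.28693 - 0.10840j  Y=-0.07235 + 0.04380j  product -0.01601 + 0.02041j
  m=+2: Y*=0.06808 - 0.06000j  Y=0.20320 - 0.38838j  product -0.00947 - 0.03863j
  m=+3: Y*=-0.15698 + 0.29631j  Y=0.02299 + 0.36812j  product -0.11269 - 0.05097j
  m=+4: Y*=-0.00993 + 0.07842j  Y=-0.09383 - 0.13519j  product 0.01153 - 0.00602j
  m=+5: Y*=-0.10739 - 0.44804j  Y=0.03696 + 0.01649j  product 0.00342 - 0.01833j
Σ over m = -0.21045 - 0.00000j; ×(4π/11) → -0.24042 - 0.00000j. Real part: -0.240422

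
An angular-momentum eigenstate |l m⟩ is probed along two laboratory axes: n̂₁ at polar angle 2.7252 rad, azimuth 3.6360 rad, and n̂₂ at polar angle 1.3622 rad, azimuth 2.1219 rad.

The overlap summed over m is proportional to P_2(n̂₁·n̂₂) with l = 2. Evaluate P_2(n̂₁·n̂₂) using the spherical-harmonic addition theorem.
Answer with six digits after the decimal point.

Addition theorem: P_2(cos γ) = (4π/5) Σ_m Y*_{lm}(Ω₁) Y_{lm}(Ω₂), m = −2…2:
  term(m=-2) = -0.02321 + 0.00264j   from Y*(Ω₁)=0.03473 + 0.05279j, Y(Ω₂)=-0.16697 + 0.32986j
  term(m=-1) = -0.00253 - 0.04466j   from Y*(Ω₁)=0.25155 + 0.13560j, Y(Ω₂)=-0.08196 - 0.13334j
  term(m=+0) = -0.13081 + 0.00000j   from Y*(Ω₁)=0.47600 + 0.00000j, Y(Ω₂)=-0.27481 + 0.00000j
  term(m=+1) = -0.00253 + 0.04466j   from Y*(Ω₁)=-0.25155 + 0.13560j, Y(Ω₂)=0.08196 - 0.13334j
  term(m=+2) = -0.02321 - 0.00264j   from Y*(Ω₁)=0.03473 - 0.05279j, Y(Ω₂)=-0.16697 - 0.32986j
Accumulated sum -0.18230 - 0.00000j; after 4π/(2l+1) scaling, -0.45818 - 0.00000j ⇒ P_2 = -0.458182

-0.458182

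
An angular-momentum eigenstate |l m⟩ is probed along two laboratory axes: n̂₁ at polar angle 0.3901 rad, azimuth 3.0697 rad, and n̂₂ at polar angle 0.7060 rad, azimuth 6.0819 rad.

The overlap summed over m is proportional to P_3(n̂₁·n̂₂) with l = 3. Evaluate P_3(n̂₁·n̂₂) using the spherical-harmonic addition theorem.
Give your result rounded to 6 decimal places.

Expand P_3 via completeness: Σ_{m} conj(Y_{3,m}) at Ω₁ times Y_{3,m} at Ω₂ —
  m=-3: Y*=-0.02241 + 0.00491j  Y=0.09379 + 0.06470j  product -0.00242 - 0.00099j
  m=-2: Y*=0.13528 - 0.01959j  Y=0.30119 + 0.12825j  product 0.04326 + 0.01145j
  m=-1: Y*=-0.40169 + 0.02893j  Y=0.38938 + 0.07945j  product -0.15871 - 0.02065j
  m=+0: Y*=0.44072 + 0.00000j  Y=-0.02973 + 0.00000j  product -0.01310 + 0.00000j
  m=+1: Y*=0.40169 + 0.02893j  Y=-0.38938 + 0.07945j  product -0.15871 + 0.02065j
  m=+2: Y*=0.13528 + 0.01959j  Y=0.30119 - 0.12825j  product 0.04326 - 0.01145j
  m=+3: Y*=0.02241 + 0.00491j  Y=-0.09379 + 0.06470j  product -0.00242 + 0.00099j
Accumulated sum -0.24885 + 0.00000j; after 4π/(2l+1) scaling, -0.44673 + 0.00000j ⇒ P_3 = -0.446733

-0.446733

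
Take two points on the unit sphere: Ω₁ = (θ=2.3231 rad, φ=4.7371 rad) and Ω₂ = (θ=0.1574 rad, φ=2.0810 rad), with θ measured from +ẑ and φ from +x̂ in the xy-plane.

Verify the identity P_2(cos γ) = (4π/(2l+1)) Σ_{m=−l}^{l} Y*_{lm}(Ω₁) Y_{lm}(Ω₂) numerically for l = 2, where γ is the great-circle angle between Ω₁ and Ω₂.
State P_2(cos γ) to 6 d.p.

0.403490

Expand P_2 via completeness: Σ_{m} conj(Y_{2,m}) at Ω₁ times Y_{2,m} at Ω₂ —
  m=-2: -0.20566 - 0.01017j × -0.00496 + 0.00809j = 0.00110 - 0.00161j  (running Σ = 0.00110 - 0.00161j)
  m=-1: -0.00952 + 0.38531j × -0.05841 - 0.10437j = 0.04077 - 0.02151j  (running Σ = 0.04187 - 0.02312j)
  m=0: 0.12641 + 0.00000j × 0.60753 + 0.00000j = 0.07680 + 0.00000j  (running Σ = 0.11867 - 0.02312j)
  m=1: 0.00952 + 0.38531j × 0.05841 - 0.10437j = 0.04077 + 0.02151j  (running Σ = 0.15944 - 0.00161j)
  m=2: -0.20566 + 0.01017j × -0.00496 - 0.00809j = 0.00110 + 0.00161j  (running Σ = 0.16054 + 0.00000j)
Accumulated sum 0.16054 + 0.00000j; after 4π/(2l+1) scaling, 0.40349 + 0.00000j ⇒ P_2 = 0.403490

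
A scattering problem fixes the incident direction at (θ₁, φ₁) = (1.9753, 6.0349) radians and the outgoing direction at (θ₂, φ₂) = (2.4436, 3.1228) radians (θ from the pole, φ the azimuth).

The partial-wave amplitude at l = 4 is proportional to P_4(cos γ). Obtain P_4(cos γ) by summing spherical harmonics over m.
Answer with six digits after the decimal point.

Term-by-term m-sum for l=4 (normalisation 4π/9 = 1.396263):
  term(m=-4) = 0.01449 - 0.01895j   from Y*(Ω₁)=0.17259 - 0.26478j, Y(Ω₂)=0.07528 + 0.00567j
  term(m=-3) = -0.07523 + 0.06190j   from Y*(Ω₁)=-0.28136 + 0.25943j, Y(Ω₂)=0.25415 + 0.01434j
  term(m=-2) = 0.00917 - 0.00453j   from Y*(Ω₁)=0.02094 - 0.01135j, Y(Ω₂)=0.42923 + 0.01614j
  term(m=-1) = 0.08247 - 0.01926j   from Y*(Ω₁)=0.31785 - 0.08058j, Y(Ω₂)=0.25822 + 0.00485j
  term(m=+0) = 0.02303 + 0.00000j   from Y*(Ω₁)=-0.08537 + 0.00000j, Y(Ω₂)=-0.26981 + 0.00000j
  term(m=+1) = 0.08247 + 0.01926j   from Y*(Ω₁)=-0.31785 - 0.08058j, Y(Ω₂)=-0.25822 + 0.00485j
  term(m=+2) = 0.00917 + 0.00453j   from Y*(Ω₁)=0.02094 + 0.01135j, Y(Ω₂)=0.42923 - 0.01614j
  term(m=+3) = -0.07523 - 0.06190j   from Y*(Ω₁)=0.28136 + 0.25943j, Y(Ω₂)=-0.25415 + 0.01434j
  term(m=+4) = 0.01449 + 0.01895j   from Y*(Ω₁)=0.17259 + 0.26478j, Y(Ω₂)=0.07528 - 0.00567j
Σ over m = 0.08484 + 0.00000j; ×(4π/9) → 0.11846 + 0.00000j. Real part: 0.118457

0.118457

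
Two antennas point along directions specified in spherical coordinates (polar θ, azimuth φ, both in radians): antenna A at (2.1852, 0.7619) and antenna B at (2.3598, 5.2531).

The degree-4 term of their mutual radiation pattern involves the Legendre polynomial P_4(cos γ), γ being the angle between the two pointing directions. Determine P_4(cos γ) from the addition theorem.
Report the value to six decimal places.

0.103090

Expand P_4 via completeness: Σ_{m} conj(Y_{4,m}) at Ω₁ times Y_{4,m} at Ω₂ —
  [-4]  conj(Y_{4,-4})(Ω₁) = -0.19641 + 0.01852j ; Y_{4,-4}(Ω₂) = -0.06085 - 0.09048j ; Δ = 0.01363 + 0.01665j
  [-3]  conj(Y_{4,-3})(Ω₁) = 0.25806 - 0.29727j ; Y_{4,-3}(Ω₂) = 0.31024 - 0.01594j ; Δ = 0.07532 - 0.09634j
  [-2]  conj(Y_{4,-2})(Ω₁) = 0.01392 + 0.29589j ; Y_{4,-2}(Ω₂) = -0.19712 + 0.37011j ; Δ = -0.11226 - 0.05317j
  [-1]  conj(Y_{4,-1})(Ω₁) = 0.10863 + 0.10365j ; Y_{4,-1}(Ω₂) = -0.06395 - 0.10652j ; Δ = 0.00409 - 0.01820j
  [+0]  conj(Y_{4,0})(Ω₁) = -0.32839 + 0.00000j ; Y_{4,0}(Ω₂) = -0.34185 + 0.00000j ; Δ = 0.11226 + 0.00000j
  [+1]  conj(Y_{4,1})(Ω₁) = -0.10863 + 0.10365j ; Y_{4,1}(Ω₂) = 0.06395 - 0.10652j ; Δ = 0.00409 + 0.01820j
  [+2]  conj(Y_{4,2})(Ω₁) = 0.01392 - 0.29589j ; Y_{4,2}(Ω₂) = -0.19712 - 0.37011j ; Δ = -0.11226 + 0.05317j
  [+3]  conj(Y_{4,3})(Ω₁) = -0.25806 - 0.29727j ; Y_{4,3}(Ω₂) = -0.31024 - 0.01594j ; Δ = 0.07532 + 0.09634j
  [+4]  conj(Y_{4,4})(Ω₁) = -0.19641 - 0.01852j ; Y_{4,4}(Ω₂) = -0.06085 + 0.09048j ; Δ = 0.01363 - 0.01665j
Total Σ_m = 0.07383 + 0.00000j. Multiply by 1.396263: 0.10309 + 0.00000j. P_4(cos γ) = 0.103090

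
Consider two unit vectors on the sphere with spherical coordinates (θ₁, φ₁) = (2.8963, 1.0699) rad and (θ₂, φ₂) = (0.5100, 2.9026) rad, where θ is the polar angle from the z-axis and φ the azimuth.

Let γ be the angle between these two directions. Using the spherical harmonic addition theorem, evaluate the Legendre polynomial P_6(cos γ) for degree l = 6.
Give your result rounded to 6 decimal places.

-0.341511

Addition theorem: P_6(cos γ) = (4π/13) Σ_m Y*_{lm}(Ω₁) Y_{lm}(Ω₂), m = −6…6:
  m=-6: Y*=(0.000098, 0.000013)  Y=(0.000892, 0.006478)  product (0.000000, 0.000001)
  m=-5: Y*=(-0.000816, 0.001102)  Y=(-0.014863, -0.037667)  product (0.000054, 0.000014)
  m=-4: Y*=(-0.004866, -0.010533)  Y=(0.086242, 0.122134)  product (0.000867, -0.001503)
  m=-3: Y*=(0.066368, 0.004527)  Y=(-0.268149, -0.233755)  product (-0.016738, -0.016728)
  m=-2: Y*=(-0.137470, 0.214943)  Y=(0.443498, 0.229755)  product (-0.110352, 0.063742)
  m=-1: Y*=(-0.279244, -0.510065)  Y=(-0.220812, -0.053801)  product (0.034219, 0.127652)
  m=+0: Y*=(0.467868, -0.000000)  Y=(-0.362051, 0.000000)  product (-0.169392, 0.000000)
  m=+1: Y*=(0.279244, -0.510065)  Y=(0.220812, -0.053801)  product (0.034219, -0.127652)
  m=+2: Y*=(-0.137470, -0.214943)  Y=(0.443498, -0.229755)  product (-0.110352, -0.063742)
  m=+3: Y*=(-0.066368, 0.004527)  Y=(0.268149, -0.233755)  product (-0.016738, 0.016728)
  m=+4: Y*=(-0.004866, 0.010533)  Y=(0.086242, -0.122134)  product (0.000867, 0.001503)
  m=+5: Y*=(0.000816, 0.001102)  Y=(0.014863, -0.037667)  product (0.000054, -0.000014)
  m=+6: Y*=(0.000098, -0.000013)  Y=(0.000892, -0.006478)  product (0.000000, -0.000001)
Total Σ_m = (-0.353295, 0.000000). Multiply by 0.966644: (-0.341511, 0.000000). P_6(cos γ) = -0.341511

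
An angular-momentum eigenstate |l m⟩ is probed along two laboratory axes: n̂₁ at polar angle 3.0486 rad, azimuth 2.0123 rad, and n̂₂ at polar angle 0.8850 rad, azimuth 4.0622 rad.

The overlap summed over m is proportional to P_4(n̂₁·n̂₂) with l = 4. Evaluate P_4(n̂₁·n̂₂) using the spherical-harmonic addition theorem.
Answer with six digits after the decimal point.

-0.427952

Expand P_4 via completeness: Σ_{m} conj(Y_{4,m}) at Ω₁ times Y_{4,m} at Ω₂ —
  term(m=-4) = -0.00000 - 0.00000j   from Y*(Ω₁)=-0.00001 + 0.00003j, Y(Ω₂)=-0.13609 + 0.08173j
  term(m=-3) = -0.00036 - 0.00005j   from Y*(Ω₁)=-0.00097 + 0.00024j, Y(Ω₂)=0.34125 + 0.13621j
  term(m=-2) = -0.00357 + 0.00508j   from Y*(Ω₁)=-0.01088 - 0.01324j, Y(Ω₂)=-0.09674 - 0.34897j
  term(m=-1) = -0.00355 - 0.00683j   from Y*(Ω₁)=0.07363 - 0.15580j, Y(Ω₂)=0.02703 - 0.03555j
  term(m=+0) = -0.29154 + 0.00000j   from Y*(Ω₁)=0.81007 + 0.00000j, Y(Ω₂)=-0.35989 + 0.00000j
  term(m=+1) = -0.00355 + 0.00683j   from Y*(Ω₁)=-0.07363 - 0.15580j, Y(Ω₂)=-0.02703 - 0.03555j
  term(m=+2) = -0.00357 - 0.00508j   from Y*(Ω₁)=-0.01088 + 0.01324j, Y(Ω₂)=-0.09674 + 0.34897j
  term(m=+3) = -0.00036 + 0.00005j   from Y*(Ω₁)=0.00097 + 0.00024j, Y(Ω₂)=-0.34125 + 0.13621j
  term(m=+4) = -0.00000 + 0.00000j   from Y*(Ω₁)=-0.00001 - 0.00003j, Y(Ω₂)=-0.13609 - 0.08173j
Total Σ_m = -0.30650 + 0.00000j. Multiply by 1.396263: -0.42795 + 0.00000j. P_4(cos γ) = -0.427952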